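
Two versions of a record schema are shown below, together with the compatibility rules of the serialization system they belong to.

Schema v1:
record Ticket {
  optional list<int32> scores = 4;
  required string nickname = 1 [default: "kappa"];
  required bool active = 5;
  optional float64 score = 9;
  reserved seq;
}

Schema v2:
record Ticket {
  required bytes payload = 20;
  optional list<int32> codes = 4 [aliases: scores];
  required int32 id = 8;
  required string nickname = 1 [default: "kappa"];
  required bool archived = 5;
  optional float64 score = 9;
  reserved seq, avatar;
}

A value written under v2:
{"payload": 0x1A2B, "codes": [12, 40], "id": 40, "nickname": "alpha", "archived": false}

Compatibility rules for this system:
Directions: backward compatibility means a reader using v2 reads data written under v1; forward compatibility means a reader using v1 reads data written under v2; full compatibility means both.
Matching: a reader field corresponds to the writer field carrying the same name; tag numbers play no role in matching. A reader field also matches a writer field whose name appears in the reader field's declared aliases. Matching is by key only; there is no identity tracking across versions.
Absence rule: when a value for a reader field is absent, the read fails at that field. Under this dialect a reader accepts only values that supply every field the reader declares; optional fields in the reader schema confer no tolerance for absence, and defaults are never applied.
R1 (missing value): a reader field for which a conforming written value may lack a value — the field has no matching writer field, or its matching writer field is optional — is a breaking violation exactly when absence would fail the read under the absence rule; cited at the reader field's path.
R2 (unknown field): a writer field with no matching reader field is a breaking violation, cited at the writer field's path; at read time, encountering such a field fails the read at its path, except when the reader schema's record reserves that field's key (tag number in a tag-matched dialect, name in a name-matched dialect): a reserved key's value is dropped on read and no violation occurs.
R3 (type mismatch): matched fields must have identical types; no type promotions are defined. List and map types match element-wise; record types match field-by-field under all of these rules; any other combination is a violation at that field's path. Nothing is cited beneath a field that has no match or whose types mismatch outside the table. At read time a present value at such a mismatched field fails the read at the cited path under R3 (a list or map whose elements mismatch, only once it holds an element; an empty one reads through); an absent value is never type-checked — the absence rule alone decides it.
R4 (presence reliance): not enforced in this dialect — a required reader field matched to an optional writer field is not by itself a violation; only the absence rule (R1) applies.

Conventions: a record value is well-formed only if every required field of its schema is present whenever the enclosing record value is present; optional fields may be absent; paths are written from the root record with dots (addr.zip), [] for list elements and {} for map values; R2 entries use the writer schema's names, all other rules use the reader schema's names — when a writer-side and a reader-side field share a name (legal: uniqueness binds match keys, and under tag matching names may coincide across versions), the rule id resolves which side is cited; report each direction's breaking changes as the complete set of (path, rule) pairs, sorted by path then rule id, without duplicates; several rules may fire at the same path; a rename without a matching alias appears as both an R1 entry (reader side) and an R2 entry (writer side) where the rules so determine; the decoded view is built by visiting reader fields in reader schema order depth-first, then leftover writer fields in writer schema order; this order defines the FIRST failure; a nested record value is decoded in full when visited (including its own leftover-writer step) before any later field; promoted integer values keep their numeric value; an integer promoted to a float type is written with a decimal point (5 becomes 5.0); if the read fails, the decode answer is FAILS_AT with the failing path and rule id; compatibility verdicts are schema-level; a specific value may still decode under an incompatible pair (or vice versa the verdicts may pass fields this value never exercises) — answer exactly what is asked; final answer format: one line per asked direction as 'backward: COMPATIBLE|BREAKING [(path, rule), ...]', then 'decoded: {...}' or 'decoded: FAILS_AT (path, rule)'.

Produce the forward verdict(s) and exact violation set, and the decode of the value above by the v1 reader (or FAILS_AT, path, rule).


forward: BREAKING [(active, R1), (archived, R2), (codes, R2), (id, R2), (payload, R2), (score, R1), (scores, R1)]; decoded: FAILS_AT (scores, R1)

in Ticket below, arrows point writer -> reader
forward on Ticket — v1 reading data written by v2:
  scores: no writer-side match
  string -> string, writer required: nickname aligns to nickname
  active: no writer-side match
  float64 -> float64, writer optional: score aligns to score
  writer field payload has no reader counterpart
  writer field codes has no reader counterpart
  writer field id has no reader counterpart
  writer field archived has no reader counterpart
  rule R1 violated at active
  rule R2 violated at archived
  rule R2 violated at codes
  rule R2 violated at id
  rule R2 violated at payload
  rule R1 violated at score
  rule R1 violated at scores
  => forward: BREAKING (7)
decoding the Ticket value with the v1 reader:
  read fails at scores under R1 (no fill)
  => FAILS_AT (scores, R1)


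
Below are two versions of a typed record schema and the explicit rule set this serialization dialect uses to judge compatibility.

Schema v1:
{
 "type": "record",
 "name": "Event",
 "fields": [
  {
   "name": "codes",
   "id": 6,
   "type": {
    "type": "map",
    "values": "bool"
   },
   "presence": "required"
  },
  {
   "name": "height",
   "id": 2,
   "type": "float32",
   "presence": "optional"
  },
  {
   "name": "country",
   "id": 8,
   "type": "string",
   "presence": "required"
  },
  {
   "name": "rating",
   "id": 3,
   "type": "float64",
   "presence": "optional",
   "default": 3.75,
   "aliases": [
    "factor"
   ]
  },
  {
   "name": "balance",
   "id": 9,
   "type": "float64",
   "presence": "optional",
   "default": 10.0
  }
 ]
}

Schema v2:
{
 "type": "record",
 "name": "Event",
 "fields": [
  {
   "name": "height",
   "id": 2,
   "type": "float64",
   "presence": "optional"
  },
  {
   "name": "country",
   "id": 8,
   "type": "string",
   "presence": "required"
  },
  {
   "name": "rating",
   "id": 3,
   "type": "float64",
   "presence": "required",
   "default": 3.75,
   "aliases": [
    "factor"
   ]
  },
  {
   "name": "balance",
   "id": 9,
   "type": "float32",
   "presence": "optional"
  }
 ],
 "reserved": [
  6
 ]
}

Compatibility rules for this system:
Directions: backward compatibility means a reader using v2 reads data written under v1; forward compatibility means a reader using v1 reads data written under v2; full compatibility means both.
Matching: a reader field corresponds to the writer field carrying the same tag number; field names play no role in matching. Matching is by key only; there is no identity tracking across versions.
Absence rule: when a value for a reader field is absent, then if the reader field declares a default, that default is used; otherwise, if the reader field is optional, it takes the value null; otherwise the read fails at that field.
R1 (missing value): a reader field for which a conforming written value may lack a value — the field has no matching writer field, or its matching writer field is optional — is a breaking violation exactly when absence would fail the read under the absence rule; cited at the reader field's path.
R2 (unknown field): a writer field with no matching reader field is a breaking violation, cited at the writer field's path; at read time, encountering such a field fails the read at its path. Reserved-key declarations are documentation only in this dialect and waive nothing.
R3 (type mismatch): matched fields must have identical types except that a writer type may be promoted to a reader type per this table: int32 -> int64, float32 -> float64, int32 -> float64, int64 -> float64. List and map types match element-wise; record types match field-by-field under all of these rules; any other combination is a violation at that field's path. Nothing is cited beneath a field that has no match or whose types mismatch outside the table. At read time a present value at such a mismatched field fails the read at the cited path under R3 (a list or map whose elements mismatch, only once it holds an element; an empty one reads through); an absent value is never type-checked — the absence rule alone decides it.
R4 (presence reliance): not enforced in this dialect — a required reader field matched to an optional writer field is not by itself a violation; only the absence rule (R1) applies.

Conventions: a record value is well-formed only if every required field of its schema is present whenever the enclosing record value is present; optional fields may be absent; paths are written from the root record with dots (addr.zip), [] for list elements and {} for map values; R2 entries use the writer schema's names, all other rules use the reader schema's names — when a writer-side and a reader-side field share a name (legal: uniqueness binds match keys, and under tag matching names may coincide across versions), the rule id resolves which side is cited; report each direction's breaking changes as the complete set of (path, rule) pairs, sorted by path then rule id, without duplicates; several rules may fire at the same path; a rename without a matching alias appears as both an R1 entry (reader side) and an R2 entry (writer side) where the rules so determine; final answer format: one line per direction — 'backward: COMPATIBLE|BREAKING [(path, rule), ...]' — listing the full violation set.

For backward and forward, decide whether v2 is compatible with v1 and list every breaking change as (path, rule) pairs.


the writer's type comes first in each Event pair
backward on Event — v2 reading data written by v1:
  height <- height (float32 -> float64, writer optional)
  country <- country (string -> string, writer required)
  rating <- rating (float64 -> float64, writer optional)
  balance <- balance (float64 -> float32, writer optional)
  codes (writer side), unknown to reader
  R3 fires at balance
  R2 fires at codes
  => backward: BREAKING (2)
forward on Event — v1 reading data written by v2:
  no writer field matches reader codes
  height <- height (float64 -> float32, writer optional)
  country <- country (string -> string, writer required)
  rating <- rating (float64 -> float64, writer required)
  balance <- balance (float32 -> float64, writer optional)
  R1 fires at codes
  R3 fires at height
  => forward: BREAKING (2)

backward: BREAKING [(balance, R3), (codes, R2)]; forward: BREAKING [(codes, R1), (height, R3)]


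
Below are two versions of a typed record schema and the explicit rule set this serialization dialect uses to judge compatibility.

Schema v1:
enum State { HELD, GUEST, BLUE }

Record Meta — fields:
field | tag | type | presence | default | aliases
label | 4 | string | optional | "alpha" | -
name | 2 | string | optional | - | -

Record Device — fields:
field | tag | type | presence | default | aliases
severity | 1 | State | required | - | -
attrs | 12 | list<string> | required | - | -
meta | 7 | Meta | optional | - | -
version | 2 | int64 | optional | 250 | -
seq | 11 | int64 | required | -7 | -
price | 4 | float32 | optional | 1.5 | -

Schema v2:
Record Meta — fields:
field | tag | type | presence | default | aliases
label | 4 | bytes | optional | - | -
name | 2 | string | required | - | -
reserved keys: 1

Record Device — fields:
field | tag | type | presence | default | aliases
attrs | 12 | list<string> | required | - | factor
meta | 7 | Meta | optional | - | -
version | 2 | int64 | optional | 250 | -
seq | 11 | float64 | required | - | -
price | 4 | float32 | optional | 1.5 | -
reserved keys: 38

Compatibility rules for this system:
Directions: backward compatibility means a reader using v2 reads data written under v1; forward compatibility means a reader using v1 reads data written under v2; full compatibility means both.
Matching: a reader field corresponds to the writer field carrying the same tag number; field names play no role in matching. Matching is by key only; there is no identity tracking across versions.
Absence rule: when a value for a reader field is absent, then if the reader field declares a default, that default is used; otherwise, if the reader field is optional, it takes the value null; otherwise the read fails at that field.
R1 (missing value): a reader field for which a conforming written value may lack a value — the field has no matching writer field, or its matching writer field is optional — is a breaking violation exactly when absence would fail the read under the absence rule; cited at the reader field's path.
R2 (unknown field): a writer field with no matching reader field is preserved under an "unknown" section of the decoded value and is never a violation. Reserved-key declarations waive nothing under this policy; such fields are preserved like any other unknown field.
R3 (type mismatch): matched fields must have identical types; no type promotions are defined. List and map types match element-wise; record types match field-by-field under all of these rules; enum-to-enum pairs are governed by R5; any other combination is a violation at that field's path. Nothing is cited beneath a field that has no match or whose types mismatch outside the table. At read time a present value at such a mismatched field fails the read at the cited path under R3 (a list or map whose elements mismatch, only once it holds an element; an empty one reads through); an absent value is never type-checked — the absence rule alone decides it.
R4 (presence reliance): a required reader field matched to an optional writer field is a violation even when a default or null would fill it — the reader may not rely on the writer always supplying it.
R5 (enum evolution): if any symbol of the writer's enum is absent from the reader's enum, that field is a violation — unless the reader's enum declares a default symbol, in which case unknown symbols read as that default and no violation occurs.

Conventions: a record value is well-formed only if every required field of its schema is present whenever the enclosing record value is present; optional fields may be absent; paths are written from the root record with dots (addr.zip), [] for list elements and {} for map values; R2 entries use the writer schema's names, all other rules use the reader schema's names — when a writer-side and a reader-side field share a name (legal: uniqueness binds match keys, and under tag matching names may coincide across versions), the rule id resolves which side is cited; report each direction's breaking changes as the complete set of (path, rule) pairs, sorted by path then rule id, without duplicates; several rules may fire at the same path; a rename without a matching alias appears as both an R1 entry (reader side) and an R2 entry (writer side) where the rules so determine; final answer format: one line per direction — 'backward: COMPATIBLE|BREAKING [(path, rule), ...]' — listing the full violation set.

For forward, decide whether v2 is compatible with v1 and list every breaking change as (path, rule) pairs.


forward: BREAKING [(meta.label, R3), (seq, R3), (severity, R1)]

each type pair in Device: writer, then reader
forward for Device (reader v1, writer v2):
  no writer field matches reader severity
  attrs: list<string> -> list<string>, writer required; from attrs
  meta: Meta -> Meta, writer optional; from meta
  version: int64 -> int64, writer optional; from version
  seq: float64 -> int64, writer required; from seq
  price: float32 -> float32, writer optional; from price
  meta.label: bytes -> string, writer optional; from meta.label
  meta.name: string -> string, writer required; from meta.name
  breaking: (meta.label, R3)
  breaking: (seq, R3)
  breaking: (severity, R1)
  => forward verdict for Device: BREAKING, 3 violation(s)
ruling out the remaining Device differences:
  field name in record Meta: optional changed to required -> its effect on Device is confined to the backward direction, not asked


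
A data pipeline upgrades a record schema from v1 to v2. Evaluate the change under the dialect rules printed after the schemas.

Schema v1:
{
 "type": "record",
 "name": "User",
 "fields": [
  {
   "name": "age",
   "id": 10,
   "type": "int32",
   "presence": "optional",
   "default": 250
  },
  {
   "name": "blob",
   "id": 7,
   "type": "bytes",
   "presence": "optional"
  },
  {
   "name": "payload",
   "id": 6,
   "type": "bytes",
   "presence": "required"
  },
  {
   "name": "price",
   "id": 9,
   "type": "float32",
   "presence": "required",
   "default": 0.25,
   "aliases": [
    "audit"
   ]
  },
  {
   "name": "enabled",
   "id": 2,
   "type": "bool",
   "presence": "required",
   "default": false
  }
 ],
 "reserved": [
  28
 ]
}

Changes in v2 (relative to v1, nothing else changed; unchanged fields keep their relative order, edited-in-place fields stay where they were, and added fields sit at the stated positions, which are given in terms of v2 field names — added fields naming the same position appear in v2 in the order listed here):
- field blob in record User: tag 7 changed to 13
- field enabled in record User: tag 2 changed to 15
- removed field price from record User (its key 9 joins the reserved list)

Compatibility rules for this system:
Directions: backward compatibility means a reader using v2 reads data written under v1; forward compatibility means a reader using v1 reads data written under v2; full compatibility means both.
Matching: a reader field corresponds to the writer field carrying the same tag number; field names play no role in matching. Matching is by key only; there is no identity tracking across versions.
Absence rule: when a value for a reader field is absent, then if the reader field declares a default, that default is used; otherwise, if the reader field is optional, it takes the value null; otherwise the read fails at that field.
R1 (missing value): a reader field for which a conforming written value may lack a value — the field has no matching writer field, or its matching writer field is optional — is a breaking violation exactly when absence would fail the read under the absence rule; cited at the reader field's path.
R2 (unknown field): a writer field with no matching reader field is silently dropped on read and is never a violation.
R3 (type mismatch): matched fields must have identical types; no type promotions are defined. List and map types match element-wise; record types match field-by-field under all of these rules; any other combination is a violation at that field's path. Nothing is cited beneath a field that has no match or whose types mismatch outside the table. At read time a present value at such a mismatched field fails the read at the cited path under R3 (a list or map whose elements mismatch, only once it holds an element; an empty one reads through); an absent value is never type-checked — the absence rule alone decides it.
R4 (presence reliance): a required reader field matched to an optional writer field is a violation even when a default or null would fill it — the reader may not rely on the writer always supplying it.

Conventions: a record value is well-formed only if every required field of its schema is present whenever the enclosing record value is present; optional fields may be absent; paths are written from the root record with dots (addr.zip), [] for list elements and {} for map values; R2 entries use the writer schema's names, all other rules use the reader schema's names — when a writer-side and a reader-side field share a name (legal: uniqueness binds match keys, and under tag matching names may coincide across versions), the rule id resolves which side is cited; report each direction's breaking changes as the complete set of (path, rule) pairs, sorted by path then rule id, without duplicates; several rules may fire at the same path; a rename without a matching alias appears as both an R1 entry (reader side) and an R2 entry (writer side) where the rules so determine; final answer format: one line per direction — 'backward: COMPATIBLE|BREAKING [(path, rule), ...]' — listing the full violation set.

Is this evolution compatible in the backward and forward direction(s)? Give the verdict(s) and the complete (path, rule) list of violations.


backward: COMPATIBLE []; forward: COMPATIBLE []

the writer's type comes first in each User pair
backward analysis of User with v2 as reader and v1 as writer:
  age: paired with writer age (int32 -> int32; writer optional)
  blob: no writer match
  payload: paired with writer payload (bytes -> bytes; writer required)
  enabled: no writer match
  writer blob: unknown to reader
  writer price: unknown to reader
  writer enabled: unknown to reader
  => backward verdict for User: COMPATIBLE, no violations
forward analysis of User with v1 as reader and v2 as writer:
  age: paired with writer age (int32 -> int32; writer optional)
  blob: no writer match
  payload: paired with writer payload (bytes -> bytes; writer required)
  price: no writer match
  enabled: no writer match
  writer blob: unknown to reader
  writer enabled: unknown to reader
  => forward verdict for User: COMPATIBLE, no violations


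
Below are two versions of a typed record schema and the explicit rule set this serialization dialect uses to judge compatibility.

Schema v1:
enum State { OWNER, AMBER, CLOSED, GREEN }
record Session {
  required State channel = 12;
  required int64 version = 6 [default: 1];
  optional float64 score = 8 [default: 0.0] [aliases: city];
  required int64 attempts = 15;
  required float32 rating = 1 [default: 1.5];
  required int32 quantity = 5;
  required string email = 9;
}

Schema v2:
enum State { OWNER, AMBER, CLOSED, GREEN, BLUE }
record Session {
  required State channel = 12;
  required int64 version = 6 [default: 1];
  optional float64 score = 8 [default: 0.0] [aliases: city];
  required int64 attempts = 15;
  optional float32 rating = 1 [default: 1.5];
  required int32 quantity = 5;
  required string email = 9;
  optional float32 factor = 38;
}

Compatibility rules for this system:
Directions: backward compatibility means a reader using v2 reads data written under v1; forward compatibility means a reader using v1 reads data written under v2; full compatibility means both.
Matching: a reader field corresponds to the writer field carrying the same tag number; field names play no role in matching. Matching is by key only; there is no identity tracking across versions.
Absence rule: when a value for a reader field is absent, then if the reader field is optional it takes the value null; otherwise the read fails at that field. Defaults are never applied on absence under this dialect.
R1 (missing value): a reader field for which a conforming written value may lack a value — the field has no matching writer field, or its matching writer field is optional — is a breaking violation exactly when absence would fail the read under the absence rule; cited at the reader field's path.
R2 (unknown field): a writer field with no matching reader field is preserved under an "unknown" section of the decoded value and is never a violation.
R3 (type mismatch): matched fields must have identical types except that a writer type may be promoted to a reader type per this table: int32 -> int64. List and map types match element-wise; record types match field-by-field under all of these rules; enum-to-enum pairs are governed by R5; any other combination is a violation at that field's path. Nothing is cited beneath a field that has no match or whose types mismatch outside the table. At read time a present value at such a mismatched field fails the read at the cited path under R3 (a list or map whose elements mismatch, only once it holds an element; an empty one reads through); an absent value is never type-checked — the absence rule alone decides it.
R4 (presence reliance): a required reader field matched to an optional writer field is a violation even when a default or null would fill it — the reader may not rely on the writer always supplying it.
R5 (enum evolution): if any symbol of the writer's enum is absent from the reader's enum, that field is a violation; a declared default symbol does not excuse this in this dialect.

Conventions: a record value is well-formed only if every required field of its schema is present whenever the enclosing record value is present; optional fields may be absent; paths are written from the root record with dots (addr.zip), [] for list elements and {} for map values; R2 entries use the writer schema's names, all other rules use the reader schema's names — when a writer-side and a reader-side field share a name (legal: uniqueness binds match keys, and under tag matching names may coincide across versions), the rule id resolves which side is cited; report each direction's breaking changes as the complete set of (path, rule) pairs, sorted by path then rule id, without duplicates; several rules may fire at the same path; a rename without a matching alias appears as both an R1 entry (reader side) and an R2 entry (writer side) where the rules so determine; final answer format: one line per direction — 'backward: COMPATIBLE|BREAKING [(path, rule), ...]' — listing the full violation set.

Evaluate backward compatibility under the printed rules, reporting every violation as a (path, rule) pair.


backward: COMPATIBLE []

in Session below, arrows point writer -> reader
checking backward for Session: reader v2 against writer v1:
  writer required, State -> State: reader channel maps from writer channel
  writer required, int64 -> int64: reader version maps from writer version
  writer optional, float64 -> float64: reader score maps from writer score
  writer required, int64 -> int64: reader attempts maps from writer attempts
  writer required, float32 -> float32: reader rating maps from writer rating
  writer required, int32 -> int32: reader quantity maps from writer quantity
  writer required, string -> string: reader email maps from writer email
  factor: no writer match
  => backward: COMPATIBLE
remaining Session differences; none change what is asked:
  field rating in record Session: required changed to optional -> fires only in the forward direction of Session, which is not asked here
  added field factor to record Session: optional float32, tag 38 (in v2 it sits last) -> triggers nothing under Session's printed rules — same verdict
  enum State (field channel in record Session): symbol BLUE added -> fires only in the forward direction of Session, which is not asked here


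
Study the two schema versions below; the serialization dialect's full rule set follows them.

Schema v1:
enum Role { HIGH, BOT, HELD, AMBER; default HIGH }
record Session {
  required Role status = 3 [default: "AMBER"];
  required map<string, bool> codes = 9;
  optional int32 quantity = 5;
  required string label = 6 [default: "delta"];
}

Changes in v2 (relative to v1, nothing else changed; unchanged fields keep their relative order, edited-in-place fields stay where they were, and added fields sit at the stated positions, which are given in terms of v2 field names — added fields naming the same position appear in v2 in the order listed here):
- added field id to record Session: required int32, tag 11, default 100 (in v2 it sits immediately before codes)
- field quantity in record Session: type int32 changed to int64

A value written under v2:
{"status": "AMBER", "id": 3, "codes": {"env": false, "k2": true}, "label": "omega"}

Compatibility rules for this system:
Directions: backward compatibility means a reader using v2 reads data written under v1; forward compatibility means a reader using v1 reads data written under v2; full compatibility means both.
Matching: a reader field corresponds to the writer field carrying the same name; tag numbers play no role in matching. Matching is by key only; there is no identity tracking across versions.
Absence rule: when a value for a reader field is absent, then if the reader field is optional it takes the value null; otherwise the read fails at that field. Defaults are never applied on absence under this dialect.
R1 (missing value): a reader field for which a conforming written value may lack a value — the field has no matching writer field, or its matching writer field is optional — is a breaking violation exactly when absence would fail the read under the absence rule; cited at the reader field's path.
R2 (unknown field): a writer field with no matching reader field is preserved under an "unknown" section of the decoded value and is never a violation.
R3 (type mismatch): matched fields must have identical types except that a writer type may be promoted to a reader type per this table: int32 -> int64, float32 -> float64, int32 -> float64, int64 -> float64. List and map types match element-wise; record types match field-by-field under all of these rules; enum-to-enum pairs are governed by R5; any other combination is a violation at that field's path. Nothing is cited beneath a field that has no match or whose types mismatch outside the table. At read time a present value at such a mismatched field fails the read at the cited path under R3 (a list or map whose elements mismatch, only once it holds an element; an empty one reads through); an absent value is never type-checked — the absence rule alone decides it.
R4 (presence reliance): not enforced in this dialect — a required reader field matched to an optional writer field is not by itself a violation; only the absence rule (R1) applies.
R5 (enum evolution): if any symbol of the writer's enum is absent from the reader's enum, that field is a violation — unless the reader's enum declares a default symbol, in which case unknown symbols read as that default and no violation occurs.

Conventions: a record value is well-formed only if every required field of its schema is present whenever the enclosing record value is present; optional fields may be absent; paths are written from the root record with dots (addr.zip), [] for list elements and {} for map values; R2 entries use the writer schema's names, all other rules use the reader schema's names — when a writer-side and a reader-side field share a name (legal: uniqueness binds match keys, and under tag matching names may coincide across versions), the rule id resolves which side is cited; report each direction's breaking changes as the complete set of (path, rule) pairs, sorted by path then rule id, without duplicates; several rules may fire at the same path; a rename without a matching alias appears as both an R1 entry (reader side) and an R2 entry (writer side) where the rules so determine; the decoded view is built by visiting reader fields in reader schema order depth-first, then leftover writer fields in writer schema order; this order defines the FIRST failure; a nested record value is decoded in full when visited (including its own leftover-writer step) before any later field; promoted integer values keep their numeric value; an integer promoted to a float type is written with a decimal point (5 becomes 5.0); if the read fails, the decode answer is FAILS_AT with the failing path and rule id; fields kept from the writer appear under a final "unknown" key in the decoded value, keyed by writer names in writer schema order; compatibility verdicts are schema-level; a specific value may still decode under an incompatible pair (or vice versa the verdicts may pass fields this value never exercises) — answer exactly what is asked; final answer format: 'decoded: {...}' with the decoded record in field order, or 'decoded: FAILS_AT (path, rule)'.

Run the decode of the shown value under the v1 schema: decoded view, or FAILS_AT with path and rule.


the writer's type comes first in each Session pair
migrating the Session value to v1:
  status := "AMBER"
  codes := {"env": false, "k2": true}
  quantity := null (missing; optional => null)
  label := "omega"
  writer id: kept under "unknown"
  => decoded: {"status": "AMBER", "codes": {"env": false, "k2": true}, "quantity": null, "label": "omega", "unknown": {"id": 3}}
diffs on Session not affecting the asked answer:
  field quantity in record Session: type int32 changed to int64 -> matters for Session compatibility verdicts, not for this value's decode

decoded: {"status": "AMBER", "codes": {"env": false, "k2": true}, "quantity": null, "label": "omega", "unknown": {"id": 3}}


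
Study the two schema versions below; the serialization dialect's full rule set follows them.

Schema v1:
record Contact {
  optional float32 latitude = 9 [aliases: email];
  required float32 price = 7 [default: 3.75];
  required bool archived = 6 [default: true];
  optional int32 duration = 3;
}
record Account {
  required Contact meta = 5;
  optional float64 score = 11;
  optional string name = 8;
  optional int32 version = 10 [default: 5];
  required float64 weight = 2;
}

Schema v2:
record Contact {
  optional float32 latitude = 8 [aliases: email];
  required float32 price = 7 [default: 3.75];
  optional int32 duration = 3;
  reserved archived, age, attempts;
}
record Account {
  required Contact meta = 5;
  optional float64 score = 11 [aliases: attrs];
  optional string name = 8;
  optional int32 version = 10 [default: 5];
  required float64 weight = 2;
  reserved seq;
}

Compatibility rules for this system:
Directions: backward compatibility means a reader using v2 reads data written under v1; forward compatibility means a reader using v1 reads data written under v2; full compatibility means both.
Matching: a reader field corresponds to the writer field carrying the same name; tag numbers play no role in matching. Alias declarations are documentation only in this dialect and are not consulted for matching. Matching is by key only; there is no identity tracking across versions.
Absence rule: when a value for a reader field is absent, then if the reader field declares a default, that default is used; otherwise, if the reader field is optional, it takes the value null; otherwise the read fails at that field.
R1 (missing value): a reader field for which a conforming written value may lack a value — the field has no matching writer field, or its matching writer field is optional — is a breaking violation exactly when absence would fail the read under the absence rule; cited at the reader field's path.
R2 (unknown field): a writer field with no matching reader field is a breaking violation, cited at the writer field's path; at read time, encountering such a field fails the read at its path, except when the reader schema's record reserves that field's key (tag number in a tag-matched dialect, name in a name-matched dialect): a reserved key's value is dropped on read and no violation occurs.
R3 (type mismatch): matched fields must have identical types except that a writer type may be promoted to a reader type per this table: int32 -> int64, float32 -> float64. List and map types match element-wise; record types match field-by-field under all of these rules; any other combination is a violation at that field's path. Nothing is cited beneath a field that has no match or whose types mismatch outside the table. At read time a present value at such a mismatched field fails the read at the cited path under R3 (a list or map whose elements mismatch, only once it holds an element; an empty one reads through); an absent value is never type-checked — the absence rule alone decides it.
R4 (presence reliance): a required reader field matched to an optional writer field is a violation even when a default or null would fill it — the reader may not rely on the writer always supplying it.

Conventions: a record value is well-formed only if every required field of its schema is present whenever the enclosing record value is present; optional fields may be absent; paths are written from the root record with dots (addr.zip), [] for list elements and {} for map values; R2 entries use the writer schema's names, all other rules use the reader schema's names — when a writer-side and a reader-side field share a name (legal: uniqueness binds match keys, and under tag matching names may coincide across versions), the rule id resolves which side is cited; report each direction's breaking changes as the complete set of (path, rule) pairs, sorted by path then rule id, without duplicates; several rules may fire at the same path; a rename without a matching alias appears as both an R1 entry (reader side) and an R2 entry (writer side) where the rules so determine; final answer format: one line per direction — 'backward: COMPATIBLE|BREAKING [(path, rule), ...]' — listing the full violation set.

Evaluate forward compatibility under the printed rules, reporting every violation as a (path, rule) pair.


forward: COMPATIBLE []

arrows below run writer -> reader for Account
forward pass over Account, reader schema v1, writer schema v2:
  Contact -> Contact, writer required: meta aligns to meta
  float64 -> float64, writer optional: score aligns to score
  string -> string, writer optional: name aligns to name
  int32 -> int32, writer optional: version aligns to version
  float64 -> float64, writer required: weight aligns to weight
  float32 -> float32, writer optional: meta.latitude aligns to meta.latitude
  float32 -> float32, writer required: meta.price aligns to meta.price
  no writer field matches reader meta.archived
  int32 -> int32, writer optional: meta.duration aligns to meta.duration
  => no violations; forward on Account: COMPATIBLE
the rest of the Account diff is inert for this question:
  field latitude in record Contact: tag 9 changed to 8 -> inert for the asked Account verdict: nothing fires
  removed field archived from record Contact (its key "archived" joins the reserved list) -> inert for the asked Account verdict: nothing fires


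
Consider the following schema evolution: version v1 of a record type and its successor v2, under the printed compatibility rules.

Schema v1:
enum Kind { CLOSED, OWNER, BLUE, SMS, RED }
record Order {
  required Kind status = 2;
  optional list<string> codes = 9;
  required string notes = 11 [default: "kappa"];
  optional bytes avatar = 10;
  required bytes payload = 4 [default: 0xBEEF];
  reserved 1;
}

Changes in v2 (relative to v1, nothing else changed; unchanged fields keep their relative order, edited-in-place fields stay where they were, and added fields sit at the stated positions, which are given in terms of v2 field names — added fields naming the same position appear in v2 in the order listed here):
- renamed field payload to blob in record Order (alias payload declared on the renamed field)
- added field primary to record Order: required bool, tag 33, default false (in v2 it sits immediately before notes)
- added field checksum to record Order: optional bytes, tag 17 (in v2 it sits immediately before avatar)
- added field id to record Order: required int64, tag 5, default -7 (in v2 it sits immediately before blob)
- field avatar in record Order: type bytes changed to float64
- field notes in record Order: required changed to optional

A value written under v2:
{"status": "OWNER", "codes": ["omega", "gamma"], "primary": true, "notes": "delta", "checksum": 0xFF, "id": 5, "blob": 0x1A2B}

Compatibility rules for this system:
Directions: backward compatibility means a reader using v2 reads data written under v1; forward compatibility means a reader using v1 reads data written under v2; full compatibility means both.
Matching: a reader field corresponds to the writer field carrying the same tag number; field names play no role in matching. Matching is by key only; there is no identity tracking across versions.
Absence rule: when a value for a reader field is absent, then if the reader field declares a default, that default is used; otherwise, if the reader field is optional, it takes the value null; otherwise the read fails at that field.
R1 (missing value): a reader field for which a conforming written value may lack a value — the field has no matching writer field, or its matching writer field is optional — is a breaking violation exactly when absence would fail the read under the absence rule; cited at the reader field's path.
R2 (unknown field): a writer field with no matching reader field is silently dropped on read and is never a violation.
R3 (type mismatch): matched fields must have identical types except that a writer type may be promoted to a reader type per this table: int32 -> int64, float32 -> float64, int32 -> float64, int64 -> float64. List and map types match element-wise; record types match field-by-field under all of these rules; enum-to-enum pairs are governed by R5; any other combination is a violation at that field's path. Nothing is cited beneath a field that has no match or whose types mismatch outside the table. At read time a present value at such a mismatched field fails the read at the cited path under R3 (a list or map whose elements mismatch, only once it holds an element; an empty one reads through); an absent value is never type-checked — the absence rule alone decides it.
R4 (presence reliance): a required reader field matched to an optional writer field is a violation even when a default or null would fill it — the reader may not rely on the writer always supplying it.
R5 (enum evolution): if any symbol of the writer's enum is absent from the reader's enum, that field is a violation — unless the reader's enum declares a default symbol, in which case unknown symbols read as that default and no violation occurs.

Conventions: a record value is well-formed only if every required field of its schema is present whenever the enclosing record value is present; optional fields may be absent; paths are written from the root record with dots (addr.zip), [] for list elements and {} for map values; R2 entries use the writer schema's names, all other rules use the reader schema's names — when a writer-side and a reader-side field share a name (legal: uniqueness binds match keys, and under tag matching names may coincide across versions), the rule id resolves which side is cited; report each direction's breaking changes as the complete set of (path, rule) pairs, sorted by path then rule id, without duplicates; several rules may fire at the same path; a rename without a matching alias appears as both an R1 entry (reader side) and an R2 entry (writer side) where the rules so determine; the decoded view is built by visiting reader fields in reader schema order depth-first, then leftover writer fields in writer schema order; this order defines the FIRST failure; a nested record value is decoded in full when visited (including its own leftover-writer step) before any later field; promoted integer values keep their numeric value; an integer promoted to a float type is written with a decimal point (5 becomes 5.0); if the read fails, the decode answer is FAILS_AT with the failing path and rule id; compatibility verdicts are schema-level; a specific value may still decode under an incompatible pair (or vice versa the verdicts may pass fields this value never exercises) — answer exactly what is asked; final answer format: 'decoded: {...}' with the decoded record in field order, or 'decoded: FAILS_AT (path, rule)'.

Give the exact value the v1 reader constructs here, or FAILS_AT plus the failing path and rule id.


each type pair in Order: writer, then reader
decoding the Order value with the v1 reader:
  status := "OWNER"
  codes := ["omega", "gamma"]
  notes := "delta"
  avatar := null (not supplied -> null)
  payload := 0x1A2B (from writer blob)
  writer primary: unmatched, discarded
  writer checksum: unmatched, discarded
  writer id: unmatched, discarded
  => decoded: {"status": "OWNER", "codes": ["omega", "gamma"], "notes": "delta", "avatar": null, "payload": 0x1A2B}
the other Order changes do not affect what is asked:
  renamed field payload to blob in record Order (alias payload declared on the renamed field) -> fires no rule on Order under this dialect and leaves the result unchanged
  added field primary to record Order: required bool, tag 33, default false (in v2 it sits immediately before notes) -> fires no rule on Order under this dialect and leaves the result unchanged
  added field id to record Order: required int64, tag 5, default -7 (in v2 it sits immediately before blob) -> fires no rule on Order under this dialect and leaves the result unchanged
  added field checksum to record Order: optional bytes, tag 17 (in v2 it sits immediately before avatar) -> fires no rule on Order under this dialect and leaves the result unchanged
  field avatar in record Order: type bytes changed to float64 -> a verdict-level change on Order — the shown value reads the same
  field notes in record Order: required changed to optional -> a verdict-level change on Order — the shown value reads the same

decoded: {"status": "OWNER", "codes": ["omega", "gamma"], "notes": "delta", "avatar": null, "payload": 0x1A2B}
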